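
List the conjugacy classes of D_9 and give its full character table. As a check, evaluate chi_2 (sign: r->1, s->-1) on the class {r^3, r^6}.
Conjugacy classes: {e} of size 1, {r^1, r^8} of size 2, {r^2, r^7} of size 2, {r^3, r^6} of size 2, {r^4, r^5} of size 2, {s, sr, ..., sr^8} of size 9.
Character table:
  irrep \ class              {e} (size 1)  {r^1, r^8} (size 2)  {r^2, r^7} (size 2)  {r^3, r^6} (size 2)  {r^4, r^5} (size 2)  {s, sr, ..., sr^8} (size 9)
  chi_1 (triv)               1             1                    1                    1                    1                    1                          
  chi_2 (sign: r->1, s->-1)  1             1                    1                    1                    1                    -1                         
  chi_3 (2d, j=1)            2             2*cos(2*pi/9)        2*cos(4*pi/9)        -1                   -2*cos(pi/9)         0                          
  chi_4 (2d, j=2)            2             2*cos(4*pi/9)        -2*cos(pi/9)         -1                   2*cos(2*pi/9)        0                          
  chi_5 (2d, j=3)            2             -1                   -1                   2                    -1                   0                          
  chi_6 (2d, j=4)            2             -2*cos(pi/9)         2*cos(2*pi/9)        -1                   2*cos(4*pi/9)        0                          

Spot check: chi_2 (sign: r->1, s->-1) on {r^3, r^6} = 1.

Proof sketch: D_9 has order 2*9 = 18 with 6 conjugacy classes, hence 6 irreducibles. Sum of squared dims 1 + 1 + 4 + 4 + 4 + 4 = 18 = |G|. Linear characters come from the abelianisation; the 2-dimensional irreps have character r^k -> 2*cos(2*pi*j*k/9), reflections -> 0.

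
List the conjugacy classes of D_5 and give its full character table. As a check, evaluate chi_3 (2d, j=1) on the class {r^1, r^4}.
Conjugacy classes: {e} of size 1, {r^1, r^4} of size 2, {r^2, r^3} of size 2, {s, sr, ..., sr^4} of size 5.
Character table:
  irrep \ class              {e} (size 1)  {r^1, r^4} (size 2)  {r^2, r^3} (size 2)  {s, sr, ..., sr^4} (size 5)
  chi_1 (triv)               1             1                    1                    1                          
  chi_2 (sign: r->1, s->-1)  1             1                    1                    -1                         
  chi_3 (2d, j=1)            2             -1/2 + sqrt(5)/2     -sqrt(5)/2 - 1/2     0                          
  chi_4 (2d, j=2)            2             -sqrt(5)/2 - 1/2     -1/2 + sqrt(5)/2     0                          

Spot check: chi_3 (2d, j=1) on {r^1, r^4} = -1/2 + sqrt(5)/2.

Why: D_5 has order 2*5 = 10 with 4 conjugacy classes, hence 4 irreducibles. Sum of squared dims 1 + 1 + 4 + 4 = 10 = |G|. Linear characters come from the abelianisation; the 2-dimensional irreps have character r^k -> 2*cos(2*pi*j*k/5), reflections -> 0.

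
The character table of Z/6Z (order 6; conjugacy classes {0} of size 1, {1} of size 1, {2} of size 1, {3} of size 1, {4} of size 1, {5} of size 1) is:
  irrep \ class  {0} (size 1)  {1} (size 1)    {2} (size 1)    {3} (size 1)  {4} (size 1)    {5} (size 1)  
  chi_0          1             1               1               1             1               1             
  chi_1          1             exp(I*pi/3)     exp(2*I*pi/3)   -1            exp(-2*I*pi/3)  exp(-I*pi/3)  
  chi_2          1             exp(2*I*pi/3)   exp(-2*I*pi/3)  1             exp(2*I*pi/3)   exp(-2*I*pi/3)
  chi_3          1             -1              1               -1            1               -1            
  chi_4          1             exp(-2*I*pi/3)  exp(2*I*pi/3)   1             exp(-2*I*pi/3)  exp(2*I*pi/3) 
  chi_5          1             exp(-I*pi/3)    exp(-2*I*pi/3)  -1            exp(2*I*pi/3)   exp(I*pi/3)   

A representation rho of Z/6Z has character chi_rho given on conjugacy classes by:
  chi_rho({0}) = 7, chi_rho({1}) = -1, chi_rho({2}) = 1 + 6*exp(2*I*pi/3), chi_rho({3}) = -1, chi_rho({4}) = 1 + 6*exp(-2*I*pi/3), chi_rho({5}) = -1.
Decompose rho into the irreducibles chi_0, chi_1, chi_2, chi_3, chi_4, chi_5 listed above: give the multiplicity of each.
Multiplicities: chi_0: 0, chi_1: 3, chi_2: 0, chi_3: 1, chi_4: 3, chi_5: 0.

Why: Use <chi_rho, chi> = (1/|G|) sum_C |C| * chi_rho(C) * conj(chi(C)) with |G| = 6 for each irreducible chi in the table:
  <chi_rho, chi_0> = (1/6)[1*(7)*conj(1) + 1*(-1)*conj(1) + 1*(1 + 6*exp(2*I*pi/3))*conj(1) + 1*(-1)*conj(1) + 1*(1 + 6*exp(-2*I*pi/3))*conj(1) + 1*(-1)*conj(1)]
      = (1/6)[(7) + (-1) + (1 + 6*exp(2*I*pi/3)) + (-1) + (1 + 6*exp(-2*I*pi/3)) + (-1)] = 0/6 = 0
  <chi_rho, chi_1> = (1/6)[1*(7)*conj(1) + 1*(-1)*conj(exp(I*pi/3)) + 1*(1 + 6*exp(2*I*pi/3))*conj(exp(2*I*pi/3)) + 1*(-1)*conj(-1) + 1*(1 + 6*exp(-2*I*pi/3))*conj(exp(-2*I*pi/3)) + 1*(-1)*conj(exp(-I*pi/3))]
      = (1/6)[(7) + (-exp(-I*pi/3)) + (6 + exp(-2*I*pi/3)) + (1) + (6 + exp(2*I*pi/3)) + (-exp(I*pi/3))] = 18/6 = 3
  <chi_rho, chi_2> = (1/6)[1*(7)*conj(1) + 1*(-1)*conj(exp(2*I*pi/3)) + 1*(1 + 6*exp(2*I*pi/3))*conj(exp(-2*I*pi/3)) + 1*(-1)*conj(1) + 1*(1 + 6*exp(-2*I*pi/3))*conj(exp(2*I*pi/3)) + 1*(-1)*conj(exp(-2*I*pi/3))]
      = (1/6)[(7) + (3*exp(-I*pi/3) - exp(-2*I*pi/3) + 3*exp(2*I*pi/3)) + (6*exp(-2*I*pi/3) + exp(2*I*pi/3)) + (-1) + (exp(-2*I*pi/3) + 6*exp(2*I*pi/3)) + (3*exp(-2*I*pi/3) - exp(2*I*pi/3) + 3*exp(I*pi/3))] = 0/6 = 0
  <chi_rho, chi_3> = (1/6)[1*(7)*conj(1) + 1*(-1)*conj(-1) + 1*(1 + 6*exp(2*I*pi/3))*conj(1) + 1*(-1)*conj(-1) + 1*(1 + 6*exp(-2*I*pi/3))*conj(1) + 1*(-1)*conj(-1)]
      = (1/6)[(7) + (1) + (1 + 6*exp(2*I*pi/3)) + (1) + (1 + 6*exp(-2*I*pi/3)) + (1)] = 6/6 = 1
  <chi_rho, chi_4> = (1/6)[1*(7)*conj(1) + 1*(-1)*conj(exp(-2*I*pi/3)) + 1*(1 + 6*exp(2*I*pi/3))*conj(exp(2*I*pi/3)) + 1*(-1)*conj(1) + 1*(1 + 6*exp(-2*I*pi/3))*conj(exp(-2*I*pi/3)) + 1*(-1)*conj(exp(2*I*pi/3))]
      = (1/6)[(7) + (-exp(2*I*pi/3)) + (6 + exp(-2*I*pi/3)) + (-1) + (6 + exp(2*I*pi/3)) + (-exp(-2*I*pi/3))] = 18/6 = 3
  <chi_rho, chi_5> = (1/6)[1*(7)*conj(1) + 1*(-1)*conj(exp(-I*pi/3)) + 1*(1 + 6*exp(2*I*pi/3))*conj(exp(-2*I*pi/3)) + 1*(-1)*conj(-1) + 1*(1 + 6*exp(-2*I*pi/3))*conj(exp(2*I*pi/3)) + 1*(-1)*conj(exp(I*pi/3))]
      = (1/6)[(7) + (3*exp(-I*pi/3) - exp(I*pi/3) + 3*exp(2*I*pi/3)) + (6*exp(-2*I*pi/3) + exp(2*I*pi/3)) + (1) + (exp(-2*I*pi/3) + 6*exp(2*I*pi/3)) + (3*exp(-2*I*pi/3) - exp(-I*pi/3) + 3*exp(I*pi/3))] = 0/6 = 0
(Exp terms are combined using exp(i*s)*conj(exp(i*t)) = exp(i*(s-t)), and sums of them are collapsed using the identity that for every m > 1 the m distinct m-th roots of unity sum to 0, e.g. 1 + exp(2*I*pi/3) + exp(-2*I*pi/3) = 0.)
Dimension check: dim(rho) = sum (mult * dim) = 0*1 + 3*1 + 0*1 + 1*1 + 3*1 + 0*1 = 7 = chi_rho(e) = 7.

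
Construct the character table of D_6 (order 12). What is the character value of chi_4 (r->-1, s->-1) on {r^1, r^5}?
Conjugacy classes: {e} of size 1, {r^3} of size 1, {r^1, r^5} of size 2, {r^2, r^4} of size 2, {s, sr^2, ...} of size 3, {sr, sr^3, ...} of size 3.
Character table:
  irrep \ class              {e} (size 1)  {r^3} (size 1)  {r^1, r^5} (size 2)  {r^2, r^4} (size 2)  {s, sr^2, ...} (size 3)  {sr, sr^3, ...} (size 3)
  chi_1 (triv)               1             1               1                    1                    1                        1                       
  chi_2 (sign: r->1, s->-1)  1             1               1                    1                    -1                       -1                      
  chi_3 (r->-1, s->1)        1             -1              -1                   1                    1                        -1                      
  chi_4 (r->-1, s->-1)       1             -1              -1                   1                    -1                       1                       
  chi_5 (2d, j=1)            2             -2              1                    -1                   0                        0                       
  chi_6 (2d, j=2)            2             2               -1                   -1                   0                        0                       

Spot check: chi_4 (r->-1, s->-1) on {r^1, r^5} = -1.

Derivation: D_6 has order 2*6 = 12 with 6 conjugacy classes, hence 6 irreducibles. Sum of squared dims 1 + 1 + 1 + 1 + 4 + 4 = 12 = |G|. Linear characters come from the abelianisation; the 2-dimensional irreps have character r^k -> 2*cos(2*pi*j*k/6), reflections -> 0.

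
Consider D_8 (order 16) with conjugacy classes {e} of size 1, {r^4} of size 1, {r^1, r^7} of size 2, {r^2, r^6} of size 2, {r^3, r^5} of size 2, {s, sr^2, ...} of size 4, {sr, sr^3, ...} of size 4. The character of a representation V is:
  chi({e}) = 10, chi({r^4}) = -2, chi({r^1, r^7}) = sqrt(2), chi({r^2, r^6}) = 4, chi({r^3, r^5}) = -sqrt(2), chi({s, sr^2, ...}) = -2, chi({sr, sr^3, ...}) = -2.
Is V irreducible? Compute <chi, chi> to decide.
Not irreducible (reducible): <chi, chi> = 11 > 1.

Proof sketch: <chi, chi> = (1/|G|) sum_C |C| * |chi(C)|^2 = (1/16)[1*|10|^2 + 1*|-2|^2 + 2*|sqrt(2)|^2 + 2*|4|^2 + 2*|-sqrt(2)|^2 + 4*|-2|^2 + 4*|-2|^2]
  = (1/16)[(100) + (4) + (4) + (32) + (4) + (16) + (16)] = 176/16 = 11.
A character is irreducible iff <chi, chi> = 1, so this representation is reducible.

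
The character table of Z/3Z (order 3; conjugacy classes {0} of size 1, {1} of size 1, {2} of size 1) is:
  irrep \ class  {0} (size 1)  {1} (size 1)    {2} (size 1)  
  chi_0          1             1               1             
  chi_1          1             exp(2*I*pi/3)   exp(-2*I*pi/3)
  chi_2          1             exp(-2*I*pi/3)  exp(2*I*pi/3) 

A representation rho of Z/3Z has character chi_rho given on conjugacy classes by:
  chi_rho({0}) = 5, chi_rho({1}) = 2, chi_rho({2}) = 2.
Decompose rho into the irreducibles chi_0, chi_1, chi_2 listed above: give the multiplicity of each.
Multiplicities: chi_0: 3, chi_1: 1, chi_2: 1.

Argument: Use <chi_rho, chi> = (1/|G|) sum_C |C| * chi_rho(C) * conj(chi(C)) with |G| = 3 for each irreducible chi in the table:
  <chi_rho, chi_0> = (1/3)[1*(5)*conj(1) + 1*(2)*conj(1) + 1*(2)*conj(1)]
      = (1/3)[(5) + (2) + (2)] = 9/3 = 3
  <chi_rho, chi_1> = (1/3)[1*(5)*conj(1) + 1*(2)*conj(exp(2*I*pi/3)) + 1*(2)*conj(exp(-2*I*pi/3))]
      = (1/3)[(5) + (1 + 3*exp(-2*I*pi/3) + exp(2*I*pi/3)) + (1 + exp(-2*I*pi/3) + 3*exp(2*I*pi/3))] = 3/3 = 1
  <chi_rho, chi_2> = (1/3)[1*(5)*conj(1) + 1*(2)*conj(exp(-2*I*pi/3)) + 1*(2)*conj(exp(2*I*pi/3))]
      = (1/3)[(5) + (1 + exp(-2*I*pi/3) + 3*exp(2*I*pi/3)) + (1 + 3*exp(-2*I*pi/3) + exp(2*I*pi/3))] = 3/3 = 1
(Exp terms are combined using exp(i*s)*conj(exp(i*t)) = exp(i*(s-t)), and sums of them are collapsed using the identity that for every m > 1 the m distinct m-th roots of unity sum to 0, e.g. 1 + exp(2*I*pi/3) + exp(-2*I*pi/3) = 0.)
Dimension check: dim(rho) = sum (mult * dim) = 3*1 + 1*1 + 1*1 = 5 = chi_rho(e) = 5.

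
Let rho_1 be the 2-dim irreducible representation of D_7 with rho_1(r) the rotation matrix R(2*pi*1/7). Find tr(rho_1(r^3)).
chi_{rho_1}(r^3) = 2*cos(2*pi*1*3/7) = -2*cos(pi/7)

Justification: rho_1(r^3) is rotation by angle 2*pi*1*3/7, whose trace is 2*cos(2*pi*1*3/7) = -2*cos(pi/7).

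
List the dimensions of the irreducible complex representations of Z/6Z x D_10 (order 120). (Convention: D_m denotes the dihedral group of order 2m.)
Dimensions: 1, 1, 1, 1, 1, 1, 1, 1, 1, 1, 1, 1, 1, 1, 1, 1, 1, 1, 1, 1, 1, 1, 1, 1, 2, 2, 2, 2, 2, 2, 2, 2, 2, 2, 2, 2, 2, 2, 2, 2, 2, 2, 2, 2, 2, 2, 2, 2

Reasoning: There are 48 irreducibles (= number of conjugacy classes). Their dimensions d_i satisfy sum d_i^2 = |G| = 120: 1 + 1 + 1 + 1 + 1 + 1 + 1 + 1 + 1 + 1 + 1 + 1 + 1 + 1 + 1 + 1 + 1 + 1 + 1 + 1 + 1 + 1 + 1 + 1 + 4 + 4 + 4 + 4 + 4 + 4 + 4 + 4 + 4 + 4 + 4 + 4 + 4 + 4 + 4 + 4 + 4 + 4 + 4 + 4 + 4 + 4 + 4 + 4 = 120. (For the product with Z/6Z: each of the 6 1-dim characters of Z/6Z tensors with each irrep of D_10, giving 6 copies of each D_10-dimension.)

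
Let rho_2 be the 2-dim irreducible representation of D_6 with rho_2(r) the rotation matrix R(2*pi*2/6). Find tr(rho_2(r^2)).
chi_{rho_2}(r^2) = 2*cos(2*pi*2*2/6) = -1

Solution. rho_2(r^2) is rotation by angle 2*pi*2*2/6, whose trace is 2*cos(2*pi*2*2/6) = -1.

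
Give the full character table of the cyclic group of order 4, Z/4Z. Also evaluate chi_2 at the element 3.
Character table of Z/4Z (irreps indexed chi_0,...,chi_3 with chi_k(m) = zeta_4^(k*m), zeta_4 = exp(2*pi*i/4)):
  irrep \ class  {0} (size 1)  {1} (size 1)  {2} (size 1)  {3} (size 1)
  chi_0          1             1             1             1           
  chi_1          1             I             -1            -I          
  chi_2          1             -1            1             -1          
  chi_3          1             -I            -1            I           

Spot check: chi_2(3) = zeta_4^(2*3) = zeta_4^6 = -1.

Argument: Z/4Z is abelian, so all 4 irreducible complex representations are 1-dimensional. They are given by chi_k(m) = zeta_4^(k*m) for k = 0,...,3. Row orthogonality: sum_m chi_k(m) conj(chi_l(m)) = 4 * [k = l].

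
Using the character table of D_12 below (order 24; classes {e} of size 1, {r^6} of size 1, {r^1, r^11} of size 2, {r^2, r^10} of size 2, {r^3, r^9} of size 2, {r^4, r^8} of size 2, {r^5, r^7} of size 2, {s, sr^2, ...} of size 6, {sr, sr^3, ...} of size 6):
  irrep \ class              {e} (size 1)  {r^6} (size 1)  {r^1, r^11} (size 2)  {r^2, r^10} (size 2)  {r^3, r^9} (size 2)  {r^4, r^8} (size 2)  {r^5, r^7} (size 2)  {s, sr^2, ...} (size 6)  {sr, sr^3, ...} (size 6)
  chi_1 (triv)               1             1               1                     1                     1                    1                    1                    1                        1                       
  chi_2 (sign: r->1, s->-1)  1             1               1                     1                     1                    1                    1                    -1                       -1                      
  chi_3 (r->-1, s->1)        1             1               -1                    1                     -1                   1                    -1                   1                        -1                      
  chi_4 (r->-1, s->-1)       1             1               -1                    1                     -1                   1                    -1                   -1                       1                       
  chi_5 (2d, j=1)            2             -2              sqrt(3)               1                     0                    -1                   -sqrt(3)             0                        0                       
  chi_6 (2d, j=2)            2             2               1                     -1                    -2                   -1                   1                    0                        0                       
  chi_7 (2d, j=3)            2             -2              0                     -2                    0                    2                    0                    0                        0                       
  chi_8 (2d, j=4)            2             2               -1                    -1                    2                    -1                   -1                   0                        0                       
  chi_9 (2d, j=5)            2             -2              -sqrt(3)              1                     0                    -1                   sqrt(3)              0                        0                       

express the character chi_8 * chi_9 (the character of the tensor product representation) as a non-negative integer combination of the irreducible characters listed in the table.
chi_8 tensor chi_9 = chi_5 + chi_7 (all other irreducibles have multiplicity 0).

Details: The character of a tensor product is the pointwise product (chi_8 * chi_9)(C) = chi_8(C) * chi_9(C):
  {e}: (2)*(2), {r^6}: (2)*(-2), {r^1, r^11}: (-1)*(-sqrt(3)), {r^2, r^10}: (-1)*(1), {r^3, r^9}: (2)*(0), {r^4, r^8}: (-1)*(-1), {r^5, r^7}: (-1)*(sqrt(3)), {s, sr^2, ...}: (0)*(0), {sr, sr^3, ...}: (0)*(0)
so (chi_8 * chi_9) takes values
  {e} -> 4, {r^6} -> -4, {r^1, r^11} -> sqrt(3), {r^2, r^10} -> -1, {r^3, r^9} -> 0, {r^4, r^8} -> 1, {r^5, r^7} -> -sqrt(3), {s, sr^2, ...} -> 0, {sr, sr^3, ...} -> 0.
Now take the inner product of this character with each irreducible chi from the table, <chi_8*chi_9, chi> = (1/24) sum_C |C| (chi_8*chi_9)(C) conj(chi(C)):
  <chi_8*chi_9, chi_1> = (1/24)[1*(4)*conj(1) + 1*(-4)*conj(1) + 2*(sqrt(3))*conj(1) + 2*(-1)*conj(1) + 2*(0)*conj(1) + 2*(1)*conj(1) + 2*(-sqrt(3))*conj(1) + 6*(0)*conj(1) + 6*(0)*conj(1)]
      = (1/24)[(4) + (-4) + (2*sqrt(3)) + (-2) + (0) + (2) + (-2*sqrt(3)) + (0) + (0)] = 0/24 = 0
  <chi_8*chi_9, chi_2> = (1/24)[1*(4)*conj(1) + 1*(-4)*conj(1) + 2*(sqrt(3))*conj(1) + 2*(-1)*conj(1) + 2*(0)*conj(1) + 2*(1)*conj(1) + 2*(-sqrt(3))*conj(1) + 6*(0)*conj(-1) + 6*(0)*conj(-1)]
      = (1/24)[(4) + (-4) + (2*sqrt(3)) + (-2) + (0) + (2) + (-2*sqrt(3)) + (0) + (0)] = 0/24 = 0
  <chi_8*chi_9, chi_3> = (1/24)[1*(4)*conj(1) + 1*(-4)*conj(1) + 2*(sqrt(3))*conj(-1) + 2*(-1)*conj(1) + 2*(0)*conj(-1) + 2*(1)*conj(1) + 2*(-sqrt(3))*conj(-1) + 6*(0)*conj(1) + 6*(0)*conj(-1)]
      = (1/24)[(4) + (-4) + (-2*sqrt(3)) + (-2) + (0) + (2) + (2*sqrt(3)) + (0) + (0)] = 0/24 = 0
  <chi_8*chi_9, chi_4> = (1/24)[1*(4)*conj(1) + 1*(-4)*conj(1) + 2*(sqrt(3))*conj(-1) + 2*(-1)*conj(1) + 2*(0)*conj(-1) + 2*(1)*conj(1) + 2*(-sqrt(3))*conj(-1) + 6*(0)*conj(-1) + 6*(0)*conj(1)]
      = (1/24)[(4) + (-4) + (-2*sqrt(3)) + (-2) + (0) + (2) + (2*sqrt(3)) + (0) + (0)] = 0/24 = 0
  <chi_8*chi_9, chi_5> = (1/24)[1*(4)*conj(2) + 1*(-4)*conj(-2) + 2*(sqrt(3))*conj(sqrt(3)) + 2*(-1)*conj(1) + 2*(0)*conj(0) + 2*(1)*conj(-1) + 2*(-sqrt(3))*conj(-sqrt(3)) + 6*(0)*conj(0) + 6*(0)*conj(0)]
      = (1/24)[(8) + (8) + (6) + (-2) + (0) + (-2) + (6) + (0) + (0)] = 24/24 = 1
  <chi_8*chi_9, chi_6> = (1/24)[1*(4)*conj(2) + 1*(-4)*conj(2) + 2*(sqrt(3))*conj(1) + 2*(-1)*conj(-1) + 2*(0)*conj(-2) + 2*(1)*conj(-1) + 2*(-sqrt(3))*conj(1) + 6*(0)*conj(0) + 6*(0)*conj(0)]
      = (1/24)[(8) + (-8) + (2*sqrt(3)) + (2) + (0) + (-2) + (-2*sqrt(3)) + (0) + (0)] = 0/24 = 0
  <chi_8*chi_9, chi_7> = (1/24)[1*(4)*conj(2) + 1*(-4)*conj(-2) + 2*(sqrt(3))*conj(0) + 2*(-1)*conj(-2) + 2*(0)*conj(0) + 2*(1)*conj(2) + 2*(-sqrt(3))*conj(0) + 6*(0)*conj(0) + 6*(0)*conj(0)]
      = (1/24)[(8) + (8) + (0) + (4) + (0) + (4) + (0) + (0) + (0)] = 24/24 = 1
  <chi_8*chi_9, chi_8> = (1/24)[1*(4)*conj(2) + 1*(-4)*conj(2) + 2*(sqrt(3))*conj(-1) + 2*(-1)*conj(-1) + 2*(0)*conj(2) + 2*(1)*conj(-1) + 2*(-sqrt(3))*conj(-1) + 6*(0)*conj(0) + 6*(0)*conj(0)]
      = (1/24)[(8) + (-8) + (-2*sqrt(3)) + (2) + (0) + (-2) + (2*sqrt(3)) + (0) + (0)] = 0/24 = 0
  <chi_8*chi_9, chi_9> = (1/24)[1*(4)*conj(2) + 1*(-4)*conj(-2) + 2*(sqrt(3))*conj(-sqrt(3)) + 2*(-1)*conj(1) + 2*(0)*conj(0) + 2*(1)*conj(-1) + 2*(-sqrt(3))*conj(sqrt(3)) + 6*(0)*conj(0) + 6*(0)*conj(0)]
      = (1/24)[(8) + (8) + (-6) + (-2) + (0) + (-2) + (-6) + (0) + (0)] = 0/24 = 0
Hence the multiplicities are chi_5: 1, chi_7: 1. Dimension check: dim(chi_8)*dim(chi_9) = 2*2 = 4 and sum (mult * dim) = 1*2 + 1*2 = 4.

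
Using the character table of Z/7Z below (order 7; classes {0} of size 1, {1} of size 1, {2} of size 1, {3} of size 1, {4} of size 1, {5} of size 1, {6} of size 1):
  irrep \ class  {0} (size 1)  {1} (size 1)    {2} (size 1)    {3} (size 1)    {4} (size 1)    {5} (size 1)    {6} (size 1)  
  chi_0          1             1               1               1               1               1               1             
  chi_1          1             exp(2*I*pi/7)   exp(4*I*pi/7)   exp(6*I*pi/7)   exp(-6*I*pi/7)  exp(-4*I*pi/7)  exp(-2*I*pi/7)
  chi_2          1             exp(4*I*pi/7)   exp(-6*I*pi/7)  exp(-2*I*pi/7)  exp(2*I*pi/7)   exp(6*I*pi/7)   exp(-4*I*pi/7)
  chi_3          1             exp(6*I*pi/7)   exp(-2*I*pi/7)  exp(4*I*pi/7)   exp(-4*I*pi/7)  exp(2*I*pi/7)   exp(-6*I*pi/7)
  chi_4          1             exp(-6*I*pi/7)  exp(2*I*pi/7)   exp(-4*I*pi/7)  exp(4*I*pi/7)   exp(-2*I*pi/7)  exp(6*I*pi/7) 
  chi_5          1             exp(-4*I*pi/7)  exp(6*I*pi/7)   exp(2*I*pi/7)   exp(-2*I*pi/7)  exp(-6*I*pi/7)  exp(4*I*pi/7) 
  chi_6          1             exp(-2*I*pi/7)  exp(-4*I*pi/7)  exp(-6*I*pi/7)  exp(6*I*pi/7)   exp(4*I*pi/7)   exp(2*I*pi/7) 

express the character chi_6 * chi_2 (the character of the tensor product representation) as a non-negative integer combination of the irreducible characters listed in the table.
chi_6 tensor chi_2 = chi_1 (all other irreducibles have multiplicity 0).

Why: The character of a tensor product is the pointwise product (chi_6 * chi_2)(C) = chi_6(C) * chi_2(C):
  {0}: (1)*(1), {1}: (exp(-2*I*pi/7))*(exp(4*I*pi/7)), {2}: (exp(-4*I*pi/7))*(exp(-6*I*pi/7)), {3}: (exp(-6*I*pi/7))*(exp(-2*I*pi/7)), {4}: (exp(6*I*pi/7))*(exp(2*I*pi/7)), {5}: (exp(4*I*pi/7))*(exp(6*I*pi/7)), {6}: (exp(2*I*pi/7))*(exp(-4*I*pi/7))
so (chi_6 * chi_2) takes values
  {0} -> 1, {1} -> exp(2*I*pi/7), {2} -> exp(4*I*pi/7), {3} -> exp(6*I*pi/7), {4} -> exp(-6*I*pi/7), {5} -> exp(-4*I*pi/7), {6} -> exp(-2*I*pi/7).
Now take the inner product of this character with each irreducible chi from the table, <chi_6*chi_2, chi> = (1/7) sum_C |C| (chi_6*chi_2)(C) conj(chi(C)):
  <chi_6*chi_2, chi_0> = (1/7)[1*(1)*conj(1) + 1*(exp(2*I*pi/7))*conj(1) + 1*(exp(4*I*pi/7))*conj(1) + 1*(exp(6*I*pi/7))*conj(1) + 1*(exp(-6*I*pi/7))*conj(1) + 1*(exp(-4*I*pi/7))*conj(1) + 1*(exp(-2*I*pi/7))*conj(1)]
      = (1/7)[(1) + (exp(2*I*pi/7)) + (exp(4*I*pi/7)) + (exp(6*I*pi/7)) + (exp(-6*I*pi/7)) + (exp(-4*I*pi/7)) + (exp(-2*I*pi/7))] = 0/7 = 0
  <chi_6*chi_2, chi_1> = (1/7)[1*(1)*conj(1) + 1*(exp(2*I*pi/7))*conj(exp(2*I*pi/7)) + 1*(exp(4*I*pi/7))*conj(exp(4*I*pi/7)) + 1*(exp(6*I*pi/7))*conj(exp(6*I*pi/7)) + 1*(exp(-6*I*pi/7))*conj(exp(-6*I*pi/7)) + 1*(exp(-4*I*pi/7))*conj(exp(-4*I*pi/7)) + 1*(exp(-2*I*pi/7))*conj(exp(-2*I*pi/7))]
      = (1/7)[(1) + (1) + (1) + (1) + (1) + (1) + (1)] = 7/7 = 1
  <chi_6*chi_2, chi_2> = (1/7)[1*(1)*conj(1) + 1*(exp(2*I*pi/7))*conj(exp(4*I*pi/7)) + 1*(exp(4*I*pi/7))*conj(exp(-6*I*pi/7)) + 1*(exp(6*I*pi/7))*conj(exp(-2*I*pi/7)) + 1*(exp(-6*I*pi/7))*conj(exp(2*I*pi/7)) + 1*(exp(-4*I*pi/7))*conj(exp(6*I*pi/7)) + 1*(exp(-2*I*pi/7))*conj(exp(-4*I*pi/7))]
      = (1/7)[(1) + (exp(-2*I*pi/7)) + (exp(-4*I*pi/7)) + (exp(-6*I*pi/7)) + (exp(6*I*pi/7)) + (exp(4*I*pi/7)) + (exp(2*I*pi/7))] = 0/7 = 0
  <chi_6*chi_2, chi_3> = (1/7)[1*(1)*conj(1) + 1*(exp(2*I*pi/7))*conj(exp(6*I*pi/7)) + 1*(exp(4*I*pi/7))*conj(exp(-2*I*pi/7)) + 1*(exp(6*I*pi/7))*conj(exp(4*I*pi/7)) + 1*(exp(-6*I*pi/7))*conj(exp(-4*I*pi/7)) + 1*(exp(-4*I*pi/7))*conj(exp(2*I*pi/7)) + 1*(exp(-2*I*pi/7))*conj(exp(-6*I*pi/7))]
      = (1/7)[(1) + (exp(-4*I*pi/7)) + (exp(6*I*pi/7)) + (exp(2*I*pi/7)) + (exp(-2*I*pi/7)) + (exp(-6*I*pi/7)) + (exp(4*I*pi/7))] = 0/7 = 0
  <chi_6*chi_2, chi_4> = (1/7)[1*(1)*conj(1) + 1*(exp(2*I*pi/7))*conj(exp(-6*I*pi/7)) + 1*(exp(4*I*pi/7))*conj(exp(2*I*pi/7)) + 1*(exp(6*I*pi/7))*conj(exp(-4*I*pi/7)) + 1*(exp(-6*I*pi/7))*conj(exp(4*I*pi/7)) + 1*(exp(-4*I*pi/7))*conj(exp(-2*I*pi/7)) + 1*(exp(-2*I*pi/7))*conj(exp(6*I*pi/7))]
      = (1/7)[(1) + (exp(-6*I*pi/7)) + (exp(2*I*pi/7)) + (exp(-4*I*pi/7)) + (exp(4*I*pi/7)) + (exp(-2*I*pi/7)) + (exp(6*I*pi/7))] = 0/7 = 0
  <chi_6*chi_2, chi_5> = (1/7)[1*(1)*conj(1) + 1*(exp(2*I*pi/7))*conj(exp(-4*I*pi/7)) + 1*(exp(4*I*pi/7))*conj(exp(6*I*pi/7)) + 1*(exp(6*I*pi/7))*conj(exp(2*I*pi/7)) + 1*(exp(-6*I*pi/7))*conj(exp(-2*I*pi/7)) + 1*(exp(-4*I*pi/7))*conj(exp(-6*I*pi/7)) + 1*(exp(-2*I*pi/7))*conj(exp(4*I*pi/7))]
      = (1/7)[(1) + (exp(6*I*pi/7)) + (exp(-2*I*pi/7)) + (exp(4*I*pi/7)) + (exp(-4*I*pi/7)) + (exp(2*I*pi/7)) + (exp(-6*I*pi/7))] = 0/7 = 0
  <chi_6*chi_2, chi_6> = (1/7)[1*(1)*conj(1) + 1*(exp(2*I*pi/7))*conj(exp(-2*I*pi/7)) + 1*(exp(4*I*pi/7))*conj(exp(-4*I*pi/7)) + 1*(exp(6*I*pi/7))*conj(exp(-6*I*pi/7)) + 1*(exp(-6*I*pi/7))*conj(exp(6*I*pi/7)) + 1*(exp(-4*I*pi/7))*conj(exp(4*I*pi/7)) + 1*(exp(-2*I*pi/7))*conj(exp(2*I*pi/7))]
      = (1/7)[(1) + (exp(4*I*pi/7)) + (exp(-6*I*pi/7)) + (exp(-2*I*pi/7)) + (exp(2*I*pi/7)) + (exp(6*I*pi/7)) + (exp(-4*I*pi/7))] = 0/7 = 0
(Exp terms are combined using exp(i*s)*conj(exp(i*t)) = exp(i*(s-t)), and sums of them are collapsed using the identity that for every m > 1 the m distinct m-th roots of unity sum to 0, e.g. 1 + exp(2*I*pi/3) + exp(-2*I*pi/3) = 0.)
Hence the multiplicities are chi_1: 1. Dimension check: dim(chi_6)*dim(chi_2) = 1*1 = 1 and sum (mult * dim) = 1*1 = 1.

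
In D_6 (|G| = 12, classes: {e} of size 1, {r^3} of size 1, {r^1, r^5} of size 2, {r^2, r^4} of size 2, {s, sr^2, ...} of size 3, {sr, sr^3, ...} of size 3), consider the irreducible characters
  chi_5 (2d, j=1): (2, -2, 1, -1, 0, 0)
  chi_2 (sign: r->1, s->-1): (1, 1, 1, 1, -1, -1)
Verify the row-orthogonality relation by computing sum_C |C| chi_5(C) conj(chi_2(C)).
Sum = 0; so <chi_5, chi_2> = 0 (distinct irreducibles are orthogonal).

Justification: Compute term by term over conjugacy classes (|C| * chi_5(C) * conj(chi_2(C))):
  1*(2)*conj(1) + 1*(-2)*conj(1) + 2*(1)*conj(1) + 2*(-1)*conj(1) + 3*(0)*conj(-1) + 3*(0)*conj(-1)
  = (2) + (-2) + (2) + (-2) + (0) + (0)
  = 0.
Dividing by |G| = 12 gives 0/12 = 0, matching the row-orthogonality relation <chi_5, chi_2> = [chi_5 = chi_2].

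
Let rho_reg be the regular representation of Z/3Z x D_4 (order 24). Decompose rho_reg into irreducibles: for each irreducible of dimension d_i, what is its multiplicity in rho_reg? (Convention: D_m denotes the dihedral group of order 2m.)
Each irreducible V_i of dimension d_i appears with multiplicity d_i, i.e. rho_reg = (direct sum over all irreducibles V_i) d_i V_i. The irreducible dimensions for Z/3Z x D_4 are 1, 1, 1, 1, 1, 1, 1, 1, 1, 1, 1, 1, 2, 2, 2: 12 irreducibles of dimension 1, each with multiplicity 1; 3 irreducibles of dimension 2, each with multiplicity 2. Total dimension 12*1*1 + 3*2*2 = 24 = |G|.

General theorem: in the regular representation of a finite group G, each irreducible appears with multiplicity equal to its dimension. Check: dim(rho_reg) = sum d_i^2 = 1 + 1 + 1 + 1 + 1 + 1 + 1 + 1 + 1 + 1 + 1 + 1 + 4 + 4 + 4 = 24 = |G|.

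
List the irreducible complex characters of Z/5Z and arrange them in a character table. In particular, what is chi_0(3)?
Character table of Z/5Z (irreps indexed chi_0,...,chi_4 with chi_k(m) = zeta_5^(k*m), zeta_5 = exp(2*pi*i/5)):
  irrep \ class  {0} (size 1)  {1} (size 1)    {2} (size 1)    {3} (size 1)    {4} (size 1)  
  chi_0          1             1               1               1               1             
  chi_1          1             exp(2*I*pi/5)   exp(4*I*pi/5)   exp(-4*I*pi/5)  exp(-2*I*pi/5)
  chi_2          1             exp(4*I*pi/5)   exp(-2*I*pi/5)  exp(2*I*pi/5)   exp(-4*I*pi/5)
  chi_3          1             exp(-4*I*pi/5)  exp(2*I*pi/5)   exp(-2*I*pi/5)  exp(4*I*pi/5) 
  chi_4          1             exp(-2*I*pi/5)  exp(-4*I*pi/5)  exp(4*I*pi/5)   exp(2*I*pi/5) 

Spot check: chi_0(3) = zeta_5^(0*3) = zeta_5^0 = 1.

Details: Z/5Z is abelian, so all 5 irreducible complex representations are 1-dimensional. They are given by chi_k(m) = zeta_5^(k*m) for k = 0,...,4. Row orthogonality: sum_m chi_k(m) conj(chi_l(m)) = 5 * [k = l].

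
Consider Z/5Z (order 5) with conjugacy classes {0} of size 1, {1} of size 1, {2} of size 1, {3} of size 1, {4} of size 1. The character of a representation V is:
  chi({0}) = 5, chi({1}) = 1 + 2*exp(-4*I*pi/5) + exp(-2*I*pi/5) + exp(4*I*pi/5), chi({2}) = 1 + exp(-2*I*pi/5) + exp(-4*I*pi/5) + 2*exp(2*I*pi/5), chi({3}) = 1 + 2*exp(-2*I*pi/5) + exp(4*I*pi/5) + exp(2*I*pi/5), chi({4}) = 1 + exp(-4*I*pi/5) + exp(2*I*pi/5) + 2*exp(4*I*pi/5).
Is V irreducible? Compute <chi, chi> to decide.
Not irreducible (reducible): <chi, chi> = 7 > 1.

Details: <chi, chi> = (1/|G|) sum_C |C| * |chi(C)|^2 = (1/5)[1*|5|^2 + 1*|1 + 2*exp(-4*I*pi/5) + exp(-2*I*pi/5) + exp(4*I*pi/5)|^2 + 1*|1 + exp(-2*I*pi/5) + exp(-4*I*pi/5) + 2*exp(2*I*pi/5)|^2 + 1*|1 + 2*exp(-2*I*pi/5) + exp(4*I*pi/5) + exp(2*I*pi/5)|^2 + 1*|1 + exp(-4*I*pi/5) + exp(2*I*pi/5) + 2*exp(4*I*pi/5)|^2]
  = (1/5)[(25) + (7 + 5*exp(-2*I*pi/5) + 4*exp(-4*I*pi/5) + 4*exp(4*I*pi/5) + 5*exp(2*I*pi/5)) + (7 + 4*exp(-2*I*pi/5) + 5*exp(-4*I*pi/5) + 5*exp(4*I*pi/5) + 4*exp(2*I*pi/5)) + (7 + 4*exp(-2*I*pi/5) + 5*exp(-4*I*pi/5) + 5*exp(4*I*pi/5) + 4*exp(2*I*pi/5)) + (7 + 5*exp(-2*I*pi/5) + 4*exp(-4*I*pi/5) + 4*exp(4*I*pi/5) + 5*exp(2*I*pi/5))] = 35/5 = 7.
(Exp terms are combined using exp(i*s)*conj(exp(i*t)) = exp(i*(s-t)), and sums of them are collapsed using the identity that for every m > 1 the m distinct m-th roots of unity sum to 0, e.g. 1 + exp(2*I*pi/3) + exp(-2*I*pi/3) = 0.)
A character is irreducible iff <chi, chi> = 1, so this representation is reducible.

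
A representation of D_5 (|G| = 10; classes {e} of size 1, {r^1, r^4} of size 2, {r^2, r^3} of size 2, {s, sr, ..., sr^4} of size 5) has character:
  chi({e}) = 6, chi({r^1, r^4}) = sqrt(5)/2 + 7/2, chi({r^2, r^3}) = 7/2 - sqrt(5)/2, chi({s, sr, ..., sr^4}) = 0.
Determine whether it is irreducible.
Not irreducible (reducible): <chi, chi> = 9 > 1.

Argument: <chi, chi> = (1/|G|) sum_C |C| * |chi(C)|^2 = (1/10)[1*|6|^2 + 2*|sqrt(5)/2 + 7/2|^2 + 2*|7/2 - sqrt(5)/2|^2 + 5*|0|^2]
  = (1/10)[(36) + (7*sqrt(5) + 27) + (27 - 7*sqrt(5)) + (0)] = 90/10 = 9.
A character is irreducible iff <chi, chi> = 1, so this representation is reducible.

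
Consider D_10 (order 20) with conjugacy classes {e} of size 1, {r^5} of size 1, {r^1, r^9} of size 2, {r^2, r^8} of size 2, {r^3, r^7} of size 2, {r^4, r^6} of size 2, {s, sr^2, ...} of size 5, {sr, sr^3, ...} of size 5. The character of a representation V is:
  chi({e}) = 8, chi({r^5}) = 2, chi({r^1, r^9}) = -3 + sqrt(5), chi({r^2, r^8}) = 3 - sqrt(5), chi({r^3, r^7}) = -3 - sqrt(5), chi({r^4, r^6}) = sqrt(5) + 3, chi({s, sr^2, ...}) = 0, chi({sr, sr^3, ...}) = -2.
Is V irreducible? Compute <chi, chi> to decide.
Not irreducible (reducible): <chi, chi> = 10 > 1.

Working: <chi, chi> = (1/|G|) sum_C |C| * |chi(C)|^2 = (1/20)[1*|8|^2 + 1*|2|^2 + 2*|-3 + sqrt(5)|^2 + 2*|3 - sqrt(5)|^2 + 2*|-3 - sqrt(5)|^2 + 2*|sqrt(5) + 3|^2 + 5*|0|^2 + 5*|-2|^2]
  = (1/20)[(64) + (4) + (28 - 12*sqrt(5)) + (28 - 12*sqrt(5)) + (12*sqrt(5) + 28) + (12*sqrt(5) + 28) + (0) + (20)] = 200/20 = 10.
A character is irreducible iff <chi, chi> = 1, so this representation is reducible.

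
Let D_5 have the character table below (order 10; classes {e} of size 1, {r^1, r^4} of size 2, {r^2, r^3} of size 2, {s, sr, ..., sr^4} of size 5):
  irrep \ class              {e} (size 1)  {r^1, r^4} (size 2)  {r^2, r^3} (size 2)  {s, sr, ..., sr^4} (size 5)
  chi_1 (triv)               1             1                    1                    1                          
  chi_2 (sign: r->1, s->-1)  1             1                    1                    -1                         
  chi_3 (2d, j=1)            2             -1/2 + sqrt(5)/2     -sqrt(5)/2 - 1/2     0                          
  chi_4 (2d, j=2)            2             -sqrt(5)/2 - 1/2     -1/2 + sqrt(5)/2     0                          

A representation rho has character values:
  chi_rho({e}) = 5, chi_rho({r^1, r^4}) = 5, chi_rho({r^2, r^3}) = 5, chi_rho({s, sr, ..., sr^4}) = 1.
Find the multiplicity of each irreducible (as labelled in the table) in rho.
Multiplicities: chi_1: 3, chi_2: 2, chi_3: 0, chi_4: 0.

Use <chi_rho, chi> = (1/|G|) sum_C |C| * chi_rho(C) * conj(chi(C)) with |G| = 10 for each irreducible chi in the table:
  <chi_rho, chi_1> = (1/10)[1*(5)*conj(1) + 2*(5)*conj(1) + 2*(5)*conj(1) + 5*(1)*conj(1)]
      = (1/10)[(5) + (10) + (10) + (5)] = 30/10 = 3
  <chi_rho, chi_2> = (1/10)[1*(5)*conj(1) + 2*(5)*conj(1) + 2*(5)*conj(1) + 5*(1)*conj(-1)]
      = (1/10)[(5) + (10) + (10) + (-5)] = 20/10 = 2
  <chi_rho, chi_3> = (1/10)[1*(5)*conj(2) + 2*(5)*conj(-1/2 + sqrt(5)/2) + 2*(5)*conj(-sqrt(5)/2 - 1/2) + 5*(1)*conj(0)]
      = (1/10)[(10) + (-5 + 5*sqrt(5)) + (-5*sqrt(5) - 5) + (0)] = 0/10 = 0
  <chi_rho, chi_4> = (1/10)[1*(5)*conj(2) + 2*(5)*conj(-sqrt(5)/2 - 1/2) + 2*(5)*conj(-1/2 + sqrt(5)/2) + 5*(1)*conj(0)]
      = (1/10)[(10) + (-5*sqrt(5) - 5) + (-5 + 5*sqrt(5)) + (0)] = 0/10 = 0
Dimension check: dim(rho) = sum (mult * dim) = 3*1 + 2*1 + 0*2 + 0*2 = 5 = chi_rho(e) = 5.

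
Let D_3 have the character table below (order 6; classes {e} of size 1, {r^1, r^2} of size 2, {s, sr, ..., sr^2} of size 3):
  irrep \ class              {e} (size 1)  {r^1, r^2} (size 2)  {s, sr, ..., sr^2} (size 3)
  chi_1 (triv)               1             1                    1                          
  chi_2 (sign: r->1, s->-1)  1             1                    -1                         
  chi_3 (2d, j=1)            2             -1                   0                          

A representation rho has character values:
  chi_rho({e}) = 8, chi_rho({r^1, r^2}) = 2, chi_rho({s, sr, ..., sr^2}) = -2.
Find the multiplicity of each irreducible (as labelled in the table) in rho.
Multiplicities: chi_1: 1, chi_2: 3, chi_3: 2.

Why: Use <chi_rho, chi> = (1/|G|) sum_C |C| * chi_rho(C) * conj(chi(C)) with |G| = 6 for each irreducible chi in the table:
  <chi_rho, chi_1> = (1/6)[1*(8)*conj(1) + 2*(2)*conj(1) + 3*(-2)*conj(1)]
      = (1/6)[(8) + (4) + (-6)] = 6/6 = 1
  <chi_rho, chi_2> = (1/6)[1*(8)*conj(1) + 2*(2)*conj(1) + 3*(-2)*conj(-1)]
      = (1/6)[(8) + (4) + (6)] = 18/6 = 3
  <chi_rho, chi_3> = (1/6)[1*(8)*conj(2) + 2*(2)*conj(-1) + 3*(-2)*conj(0)]
      = (1/6)[(16) + (-4) + (0)] = 12/6 = 2
Dimension check: dim(rho) = sum (mult * dim) = 1*1 + 3*1 + 2*2 = 8 = chi_rho(e) = 8.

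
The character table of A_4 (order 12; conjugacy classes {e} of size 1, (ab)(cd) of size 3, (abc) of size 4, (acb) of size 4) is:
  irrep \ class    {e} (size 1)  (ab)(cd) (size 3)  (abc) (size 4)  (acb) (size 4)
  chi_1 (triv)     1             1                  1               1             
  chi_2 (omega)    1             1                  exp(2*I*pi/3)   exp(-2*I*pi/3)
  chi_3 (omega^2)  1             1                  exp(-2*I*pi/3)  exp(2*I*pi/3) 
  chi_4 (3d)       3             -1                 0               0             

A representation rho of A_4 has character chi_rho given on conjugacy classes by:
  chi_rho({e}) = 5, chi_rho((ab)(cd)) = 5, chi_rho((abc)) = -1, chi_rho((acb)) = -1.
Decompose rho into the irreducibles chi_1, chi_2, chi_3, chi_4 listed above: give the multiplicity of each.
Multiplicities: chi_1: 1, chi_2: 2, chi_3: 2, chi_4: 0.

Argument: Use <chi_rho, chi> = (1/|G|) sum_C |C| * chi_rho(C) * conj(chi(C)) with |G| = 12 for each irreducible chi in the table:
  <chi_rho, chi_1> = (1/12)[1*(5)*conj(1) + 3*(5)*conj(1) + 4*(-1)*conj(1) + 4*(-1)*conj(1)]
      = (1/12)[(5) + (15) + (-4) + (-4)] = 12/12 = 1
  <chi_rho, chi_2> = (1/12)[1*(5)*conj(1) + 3*(5)*conj(1) + 4*(-1)*conj(exp(2*I*pi/3)) + 4*(-1)*conj(exp(-2*I*pi/3))]
      = (1/12)[(5) + (15) + (8 + 4*exp(-2*I*pi/3) + 8*exp(2*I*pi/3)) + (8 + 8*exp(-2*I*pi/3) + 4*exp(2*I*pi/3))] = 24/12 = 2
  <chi_rho, chi_3> = (1/12)[1*(5)*conj(1) + 3*(5)*conj(1) + 4*(-1)*conj(exp(-2*I*pi/3)) + 4*(-1)*conj(exp(2*I*pi/3))]
      = (1/12)[(5) + (15) + (8 + 8*exp(-2*I*pi/3) + 4*exp(2*I*pi/3)) + (8 + 4*exp(-2*I*pi/3) + 8*exp(2*I*pi/3))] = 24/12 = 2
  <chi_rho, chi_4> = (1/12)[1*(5)*conj(3) + 3*(5)*conj(-1) + 4*(-1)*conj(0) + 4*(-1)*conj(0)]
      = (1/12)[(15) + (-15) + (0) + (0)] = 0/12 = 0
(Exp terms are combined using exp(i*s)*conj(exp(i*t)) = exp(i*(s-t)), and sums of them are collapsed using the identity that for every m > 1 the m distinct m-th roots of unity sum to 0, e.g. 1 + exp(2*I*pi/3) + exp(-2*I*pi/3) = 0.)
Dimension check: dim(rho) = sum (mult * dim) = 1*1 + 2*1 + 2*1 + 0*3 = 5 = chi_rho(e) = 5.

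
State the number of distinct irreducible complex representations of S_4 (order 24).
5

The number of irreducible complex representations of a finite group equals its number of conjugacy classes. Conjugacy classes in S_4 correspond to cycle types, i.e. partitions of 4; there are p(4) = 5 of them, so S_4 (order 24) has exactly 5 irreducible complex representations.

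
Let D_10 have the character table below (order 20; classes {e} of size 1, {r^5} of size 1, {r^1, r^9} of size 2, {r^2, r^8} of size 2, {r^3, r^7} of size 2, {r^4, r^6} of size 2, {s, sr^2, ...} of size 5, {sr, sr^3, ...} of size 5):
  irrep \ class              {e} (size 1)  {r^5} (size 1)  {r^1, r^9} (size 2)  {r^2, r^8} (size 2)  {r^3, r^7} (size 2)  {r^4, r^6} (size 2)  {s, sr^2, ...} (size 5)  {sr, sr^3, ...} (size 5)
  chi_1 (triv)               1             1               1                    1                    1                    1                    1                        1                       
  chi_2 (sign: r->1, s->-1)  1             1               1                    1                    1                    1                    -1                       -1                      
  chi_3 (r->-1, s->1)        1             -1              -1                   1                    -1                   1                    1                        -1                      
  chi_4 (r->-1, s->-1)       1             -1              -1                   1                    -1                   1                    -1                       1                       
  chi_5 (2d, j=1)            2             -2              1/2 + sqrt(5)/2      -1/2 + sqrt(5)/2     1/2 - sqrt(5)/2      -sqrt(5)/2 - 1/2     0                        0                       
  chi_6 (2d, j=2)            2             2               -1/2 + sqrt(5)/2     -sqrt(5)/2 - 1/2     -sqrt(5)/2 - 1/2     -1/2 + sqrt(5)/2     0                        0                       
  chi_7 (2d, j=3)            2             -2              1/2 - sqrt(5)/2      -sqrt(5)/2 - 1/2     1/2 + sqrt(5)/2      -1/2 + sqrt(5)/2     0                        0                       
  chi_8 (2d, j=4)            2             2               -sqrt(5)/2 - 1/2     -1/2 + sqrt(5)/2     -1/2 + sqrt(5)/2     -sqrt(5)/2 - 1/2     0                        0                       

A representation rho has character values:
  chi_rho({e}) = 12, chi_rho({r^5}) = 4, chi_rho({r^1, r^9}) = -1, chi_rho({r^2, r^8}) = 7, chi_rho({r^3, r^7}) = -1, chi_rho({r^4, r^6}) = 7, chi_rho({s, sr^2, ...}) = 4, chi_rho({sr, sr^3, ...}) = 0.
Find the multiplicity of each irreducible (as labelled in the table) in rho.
Multiplicities: chi_1: 3, chi_2: 1, chi_3: 3, chi_4: 1, chi_5: 0, chi_6: 1, chi_7: 0, chi_8: 1.

Details: Use <chi_rho, chi> = (1/|G|) sum_C |C| * chi_rho(C) * conj(chi(C)) with |G| = 20 for each irreducible chi in the table:
  <chi_rho, chi_1> = (1/20)[1*(12)*conj(1) + 1*(4)*conj(1) + 2*(-1)*conj(1) + 2*(7)*conj(1) + 2*(-1)*conj(1) + 2*(7)*conj(1) + 5*(4)*conj(1) + 5*(0)*conj(1)]
      = (1/20)[(12) + (4) + (-2) + (14) + (-2) + (14) + (20) + (0)] = 60/20 = 3
  <chi_rho, chi_2> = (1/20)[1*(12)*conj(1) + 1*(4)*conj(1) + 2*(-1)*conj(1) + 2*(7)*conj(1) + 2*(-1)*conj(1) + 2*(7)*conj(1) + 5*(4)*conj(-1) + 5*(0)*conj(-1)]
      = (1/20)[(12) + (4) + (-2) + (14) + (-2) + (14) + (-20) + (0)] = 20/20 = 1
  <chi_rho, chi_3> = (1/20)[1*(12)*conj(1) + 1*(4)*conj(-1) + 2*(-1)*conj(-1) + 2*(7)*conj(1) + 2*(-1)*conj(-1) + 2*(7)*conj(1) + 5*(4)*conj(1) + 5*(0)*conj(-1)]
      = (1/20)[(12) + (-4) + (2) + (14) + (2) + (14) + (20) + (0)] = 60/20 = 3
  <chi_rho, chi_4> = (1/20)[1*(12)*conj(1) + 1*(4)*conj(-1) + 2*(-1)*conj(-1) + 2*(7)*conj(1) + 2*(-1)*conj(-1) + 2*(7)*conj(1) + 5*(4)*conj(-1) + 5*(0)*conj(1)]
      = (1/20)[(12) + (-4) + (2) + (14) + (2) + (14) + (-20) + (0)] = 20/20 = 1
  <chi_rho, chi_5> = (1/20)[1*(12)*conj(2) + 1*(4)*conj(-2) + 2*(-1)*conj(1/2 + sqrt(5)/2) + 2*(7)*conj(-1/2 + sqrt(5)/2) + 2*(-1)*conj(1/2 - sqrt(5)/2) + 2*(7)*conj(-sqrt(5)/2 - 1/2) + 5*(4)*conj(0) + 5*(0)*conj(0)]
      = (1/20)[(24) + (-8) + (-sqrt(5) - 1) + (-7 + 7*sqrt(5)) + (-1 + sqrt(5)) + (-7*sqrt(5) - 7) + (0) + (0)] = 0/20 = 0
  <chi_rho, chi_6> = (1/20)[1*(12)*conj(2) + 1*(4)*conj(2) + 2*(-1)*conj(-1/2 + sqrt(5)/2) + 2*(7)*conj(-sqrt(5)/2 - 1/2) + 2*(-1)*conj(-sqrt(5)/2 - 1/2) + 2*(7)*conj(-1/2 + sqrt(5)/2) + 5*(4)*conj(0) + 5*(0)*conj(0)]
      = (1/20)[(24) + (8) + (1 - sqrt(5)) + (-7*sqrt(5) - 7) + (1 + sqrt(5)) + (-7 + 7*sqrt(5)) + (0) + (0)] = 20/20 = 1
  <chi_rho, chi_7> = (1/20)[1*(12)*conj(2) + 1*(4)*conj(-2) + 2*(-1)*conj(1/2 - sqrt(5)/2) + 2*(7)*conj(-sqrt(5)/2 - 1/2) + 2*(-1)*conj(1/2 + sqrt(5)/2) + 2*(7)*conj(-1/2 + sqrt(5)/2) + 5*(4)*conj(0) + 5*(0)*conj(0)]
      = (1/20)[(24) + (-8) + (-1 + sqrt(5)) + (-7*sqrt(5) - 7) + (-sqrt(5) - 1) + (-7 + 7*sqrt(5)) + (0) + (0)] = 0/20 = 0
  <chi_rho, chi_8> = (1/20)[1*(12)*conj(2) + 1*(4)*conj(2) + 2*(-1)*conj(-sqrt(5)/2 - 1/2) + 2*(7)*conj(-1/2 + sqrt(5)/2) + 2*(-1)*conj(-1/2 + sqrt(5)/2) + 2*(7)*conj(-sqrt(5)/2 - 1/2) + 5*(4)*conj(0) + 5*(0)*conj(0)]
      = (1/20)[(24) + (8) + (1 + sqrt(5)) + (-7 + 7*sqrt(5)) + (1 - sqrt(5)) + (-7*sqrt(5) - 7) + (0) + (0)] = 20/20 = 1
Dimension check: dim(rho) = sum (mult * dim) = 3*1 + 1*1 + 3*1 + 1*1 + 0*2 + 1*2 + 0*2 + 1*2 = 12 = chi_rho(e) = 12.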